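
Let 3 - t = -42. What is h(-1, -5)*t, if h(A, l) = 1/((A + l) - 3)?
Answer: -5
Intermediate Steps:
t = 45 (t = 3 - 1*(-42) = 3 + 42 = 45)
h(A, l) = 1/(-3 + A + l)
h(-1, -5)*t = 45/(-3 - 1 - 5) = 45/(-9) = -⅑*45 = -5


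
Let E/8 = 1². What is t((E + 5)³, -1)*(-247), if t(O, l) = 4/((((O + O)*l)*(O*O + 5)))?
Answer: 19/407865783 ≈ 4.6584e-8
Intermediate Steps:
E = 8 (E = 8*1² = 8*1 = 8)
t(O, l) = 2/(O*l*(5 + O²)) (t(O, l) = 4/((((2*O)*l)*(O² + 5))) = 4/(((2*O*l)*(5 + O²))) = 4/((2*O*l*(5 + O²))) = 4*(1/(2*O*l*(5 + O²))) = 2/(O*l*(5 + O²)))
t((E + 5)³, -1)*(-247) = (2/((8 + 5)³*(-1)*(5 + ((8 + 5)³)²)))*(-247) = (2*(-1)/(13³*(5 + (13³)²)))*(-247) = (2*(-1)/(2197*(5 + 2197²)))*(-247) = (2*(1/2197)*(-1)/(5 + 4826809))*(-247) = (2*(1/2197)*(-1)/4826814)*(-247) = (2*(1/2197)*(-1)*(1/4826814))*(-247) = -1/5302255179*(-247) = 19/407865783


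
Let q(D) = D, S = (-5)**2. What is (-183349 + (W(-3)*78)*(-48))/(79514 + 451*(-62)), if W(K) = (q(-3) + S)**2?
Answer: -1995445/51552 ≈ -38.707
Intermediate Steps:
S = 25
W(K) = 484 (W(K) = (-3 + 25)**2 = 22**2 = 484)
(-183349 + (W(-3)*78)*(-48))/(79514 + 451*(-62)) = (-183349 + (484*78)*(-48))/(79514 + 451*(-62)) = (-183349 + 37752*(-48))/(79514 - 27962) = (-183349 - 1812096)/51552 = -1995445*1/51552 = -1995445/51552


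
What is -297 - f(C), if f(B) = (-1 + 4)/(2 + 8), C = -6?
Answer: -2973/10 ≈ -297.30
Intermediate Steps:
f(B) = 3/10
-297 - f(C) = -297 - 1*3/10 = -297 - 3/10 = -2973/10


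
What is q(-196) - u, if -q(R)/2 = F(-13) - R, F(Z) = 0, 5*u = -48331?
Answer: 46371/5 ≈ 9274.2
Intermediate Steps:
u = -48331/5 (u = (1/5)*(-48331) = -48331/5 ≈ -9666.2)
q(R) = 2*R (q(R) = -2*(0 - R) = -(-2)*R = 2*R)
q(-196) - u = 2*(-196) - 1*(-48331/5) = -392 + 48331/5 = 46371/5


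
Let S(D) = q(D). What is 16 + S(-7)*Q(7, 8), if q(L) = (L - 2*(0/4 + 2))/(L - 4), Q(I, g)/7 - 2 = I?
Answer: 79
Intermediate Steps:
Q(I, g) = 14 + 7*I
q(L) = 1 (q(L) = (L - 2*(0*(¼) + 2))/(-4 + L) = (L - 2*(0 + 2))/(-4 + L) = (L - 2*2)/(-4 + L) = (L - 4)/(-4 + L) = (-4 + L)/(-4 + L) = 1)
S(D) = 1
16 + S(-7)*Q(7, 8) = 16 + 1*(14 + 7*7) = 16 + 1*(14 + 49) = 16 + 1*63 = 16 + 63 = 79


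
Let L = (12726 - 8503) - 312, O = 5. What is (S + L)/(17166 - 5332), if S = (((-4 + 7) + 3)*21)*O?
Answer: 4541/11834 ≈ 0.38372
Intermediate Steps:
L = 3911 (L = 4223 - 312 = 3911)
S = 630 (S = (((-4 + 7) + 3)*21)*5 = ((3 + 3)*21)*5 = (6*21)*5 = 126*5 = 630)
(S + L)/(17166 - 5332) = (630 + 3911)/(17166 - 5332) = 4541/11834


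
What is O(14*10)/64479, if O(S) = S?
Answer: 140/64479 ≈ 0.0021712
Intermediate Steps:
O(14*10)/64479 = (14*10)/64479 = 140*(1/64479) = 140/64479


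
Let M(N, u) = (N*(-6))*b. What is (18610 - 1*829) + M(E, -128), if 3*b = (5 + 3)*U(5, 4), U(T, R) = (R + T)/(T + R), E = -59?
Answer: 18725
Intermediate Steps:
U(T, R) = 1 (U(T, R) = (R + T)/(R + T) = 1)
b = 8/3 (b = ((5 + 3)*1)/3 = (8*1)/3 = (⅓)*8 = 8/3 ≈ 2.6667)
M(N, u) = -16*N (M(N, u) = (N*(-6))*(8/3) = -6*N*(8/3) = -16*N)
(18610 - 1*829) + M(E, -128) = (18610 - 1*829) - 16*(-59) = (18610 - 829) + 944 = 17781 + 944 = 18725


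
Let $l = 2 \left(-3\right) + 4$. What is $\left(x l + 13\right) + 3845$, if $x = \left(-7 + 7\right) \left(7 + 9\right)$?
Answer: $3858$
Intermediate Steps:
$l = -2$ ($l = -6 + 4 = -2$)
$x = 0$ ($x = 0 \cdot 16 = 0$)
$\left(x l + 13\right) + 3845 = \left(0 \left(-2\right) + 13\right) + 3845 = \left(0 + 13\right) + 3845 = 13 + 3845 = 3858$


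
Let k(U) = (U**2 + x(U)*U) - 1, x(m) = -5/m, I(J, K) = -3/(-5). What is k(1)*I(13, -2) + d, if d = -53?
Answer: -56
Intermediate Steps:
I(J, K) = 3/5 (I(J, K) = -3*(-1/5) = 3/5)
k(U) = -6 + U**2 (k(U) = (U**2 + (-5/U)*U) - 1 = (U**2 - 5) - 1 = (-5 + U**2) - 1 = -6 + U**2)
k(1)*I(13, -2) + d = (-6 + 1**2)*(3/5) - 53 = (-6 + 1)*(3/5) - 53 = -5*3/5 - 53 = -3 - 53 = -56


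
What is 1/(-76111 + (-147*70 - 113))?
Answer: -1/86514 ≈ -1.1559e-5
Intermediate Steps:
1/(-76111 + (-147*70 - 113)) = 1/(-76111 + (-10290 - 113)) = 1/(-76111 - 10403) = 1/(-86514) = -1/86514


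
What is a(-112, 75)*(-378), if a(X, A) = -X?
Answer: -42336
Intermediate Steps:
a(-112, 75)*(-378) = -1*(-112)*(-378) = 112*(-378) = -42336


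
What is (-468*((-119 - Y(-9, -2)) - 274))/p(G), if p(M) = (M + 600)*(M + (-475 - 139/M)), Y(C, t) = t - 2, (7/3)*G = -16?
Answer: -17841096/26831089 ≈ -0.66494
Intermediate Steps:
G = -48/7 (G = (3/7)*(-16) = -48/7 ≈ -6.8571)
Y(C, t) = -2 + t
p(M) = (600 + M)*(-475 + M - 139/M) (p(M) = (600 + M)*(M + (-475 - 139/M)) = (600 + M)*(-475 + M - 139/M))
(-468*((-119 - Y(-9, -2)) - 274))/p(G) = (-468*((-119 - (-2 - 2)) - 274))/(-285139 + (-48/7)² - 83400/(-48/7) + 125*(-48/7)) = (-468*((-119 - 1*(-4)) - 274))/(-285139 + 2304/49 - 83400*(-7/48) - 6000/7) = (-468*((-119 + 4) - 274))/(-285139 + 2304/49 + 24325/2 - 6000/7) = (-468*(-115 - 274))/(-26831089/98) = -468*(-389)*(-98/26831089) = 182052*(-98/26831089) = -17841096/26831089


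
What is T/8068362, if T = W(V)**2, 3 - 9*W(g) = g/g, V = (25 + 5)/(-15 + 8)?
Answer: 2/326768661 ≈ 6.1205e-9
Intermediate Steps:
V = -30/7 (V = 30/(-7) = 30*(-1/7) = -30/7 ≈ -4.2857)
W(g) = 2/9 (W(g) = 1/3 - g/(9*g) = 1/3 - 1/9*1 = 1/3 - 1/9 = 2/9)
T = 4/81 (T = (2/9)**2 = 4/81 ≈ 0.049383)
T/8068362 = (4/81)/8068362 = (4/81)*(1/8068362) = 2/326768661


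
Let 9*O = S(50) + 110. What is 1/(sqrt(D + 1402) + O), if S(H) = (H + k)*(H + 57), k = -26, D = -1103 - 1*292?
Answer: 24102/7171117 - 81*sqrt(7)/7171117 ≈ 0.0033311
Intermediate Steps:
D = -1395 (D = -1103 - 292 = -1395)
S(H) = (-26 + H)*(57 + H) (S(H) = (H - 26)*(H + 57) = (-26 + H)*(57 + H))
O = 2678/9 (O = ((-1482 + 50**2 + 31*50) + 110)/9 = ((-1482 + 2500 + 1550) + 110)/9 = (2568 + 110)/9 = (1/9)*2678 = 2678/9 ≈ 297.56)
1/(sqrt(D + 1402) + O) = 1/(sqrt(-1395 + 1402) + 2678/9) = 1/(sqrt(7) + 2678/9) = 1/(2678/9 + sqrt(7))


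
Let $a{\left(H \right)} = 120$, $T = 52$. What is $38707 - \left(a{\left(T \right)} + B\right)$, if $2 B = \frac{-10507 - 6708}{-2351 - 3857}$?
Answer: $\frac{479078977}{12416} \approx 38586.0$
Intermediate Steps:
$B = \frac{17215}{12416}$ ($B = \frac{\left(-10507 - 6708\right) \frac{1}{-2351 - 3857}}{2} = \frac{\left(-17215\right) \frac{1}{-6208}}{2} = \frac{\left(-17215\right) \left(- \frac{1}{6208}\right)}{2} = \frac{1}{2} \cdot \frac{17215}{6208} = \frac{17215}{12416} \approx 1.3865$)
$38707 - \left(a{\left(T \right)} + B\right) = 38707 - \left(120 + \frac{17215}{12416}\right) = 38707 - \frac{1507135}{12416} = \frac{479078977}{12416}$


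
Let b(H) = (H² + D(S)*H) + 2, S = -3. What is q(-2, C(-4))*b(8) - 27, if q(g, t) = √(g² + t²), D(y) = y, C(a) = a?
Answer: -27 + 84*√5 ≈ 160.83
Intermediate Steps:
b(H) = 2 + H² - 3*H (b(H) = (H² - 3*H) + 2 = 2 + H² - 3*H)
q(-2, C(-4))*b(8) - 27 = √((-2)² + (-4)²)*(2 + 8² - 3*8) - 27 = √(4 + 16)*(2 + 64 - 24) - 27 = √20*42 - 27 = (2*√5)*42 - 27 = 84*√5 - 27 = -27 + 84*√5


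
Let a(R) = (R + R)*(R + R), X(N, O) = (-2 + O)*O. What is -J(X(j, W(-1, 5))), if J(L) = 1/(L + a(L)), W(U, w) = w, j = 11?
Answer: -1/915 ≈ -0.0010929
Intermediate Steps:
X(N, O) = O*(-2 + O)
a(R) = 4*R² (a(R) = (2*R)*(2*R) = 4*R²)
J(L) = 1/(L + 4*L²)
-J(X(j, W(-1, 5))) = -1/((5*(-2 + 5))*(1 + 4*(5*(-2 + 5)))) = -1/((5*3)*(1 + 4*(5*3))) = -1/(15*(1 + 4*15)) = -1/(15*(1 + 60)) = -1/(15*61) = -1*1/915 = -1/915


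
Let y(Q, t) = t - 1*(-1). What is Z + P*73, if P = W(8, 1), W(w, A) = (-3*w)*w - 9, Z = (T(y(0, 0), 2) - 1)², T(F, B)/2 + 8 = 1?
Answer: -14448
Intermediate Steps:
y(Q, t) = 1 + t (y(Q, t) = t + 1 = 1 + t)
T(F, B) = -14 (T(F, B) = -16 + 2*1 = -16 + 2 = -14)
Z = 225 (Z = (-14 - 1)² = (-15)² = 225)
W(w, A) = -9 - 3*w² (W(w, A) = -3*w² - 9 = -9 - 3*w²)
P = -201 (P = -9 - 3*8² = -9 - 3*64 = -9 - 192 = -201)
Z + P*73 = 225 - 201*73 = 225 - 14673 = -14448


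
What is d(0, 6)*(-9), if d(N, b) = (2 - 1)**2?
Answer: -9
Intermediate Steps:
d(N, b) = 1 (d(N, b) = 1**2 = 1)
d(0, 6)*(-9) = 1*(-9) = -9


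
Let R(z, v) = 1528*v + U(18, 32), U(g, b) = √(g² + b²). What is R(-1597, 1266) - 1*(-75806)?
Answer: 2010254 + 2*√337 ≈ 2.0103e+6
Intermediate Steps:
U(g, b) = √(b² + g²)
R(z, v) = 2*√337 + 1528*v (R(z, v) = 1528*v + √(32² + 18²) = 1528*v + √(1024 + 324) = 1528*v + √1348 = 1528*v + 2*√337 = 2*√337 + 1528*v)
R(-1597, 1266) - 1*(-75806) = (2*√337 + 1528*1266) - 1*(-75806) = (2*√337 + 1934448) + 75806 = (1934448 + 2*√337) + 75806 = 2010254 + 2*√337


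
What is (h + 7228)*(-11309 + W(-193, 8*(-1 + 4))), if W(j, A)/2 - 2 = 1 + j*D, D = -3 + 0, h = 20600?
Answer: -282315060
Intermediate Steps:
D = -3
W(j, A) = 6 - 6*j (W(j, A) = 4 + 2*(1 + j*(-3)) = 4 + 2*(1 - 3*j) = 4 + (2 - 6*j) = 6 - 6*j)
(h + 7228)*(-11309 + W(-193, 8*(-1 + 4))) = (20600 + 7228)*(-11309 + (6 - 6*(-193))) = 27828*(-11309 + (6 + 1158)) = 27828*(-11309 + 1164) = 27828*(-10145) = -282315060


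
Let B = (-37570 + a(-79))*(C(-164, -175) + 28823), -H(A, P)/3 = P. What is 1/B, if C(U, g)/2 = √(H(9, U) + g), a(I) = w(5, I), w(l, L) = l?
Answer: -28823/31207651951465 + 2*√317/31207651951465 ≈ -9.2245e-10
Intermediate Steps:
a(I) = 5
H(A, P) = -3*P
C(U, g) = 2*√(g - 3*U) (C(U, g) = 2*√(-3*U + g) = 2*√(g - 3*U))
B = -1082735995 - 75130*√317 (B = (-37570 + 5)*(2*√(-175 - 3*(-164)) + 28823) = -37565*(2*√(-175 + 492) + 28823) = -37565*(2*√317 + 28823) = -37565*(28823 + 2*√317) = -1082735995 - 75130*√317 ≈ -1.0841e+9)
1/B = 1/(-1082735995 - 75130*√317)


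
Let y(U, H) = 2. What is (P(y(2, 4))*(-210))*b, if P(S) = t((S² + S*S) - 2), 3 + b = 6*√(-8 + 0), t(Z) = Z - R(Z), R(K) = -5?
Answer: 6930 - 27720*I*√2 ≈ 6930.0 - 39202.0*I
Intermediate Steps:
t(Z) = 5 + Z (t(Z) = Z - 1*(-5) = Z + 5 = 5 + Z)
b = -3 + 12*I*√2 (b = -3 + 6*√(-8 + 0) = -3 + 6*√(-8) = -3 + 6*(2*I*√2) = -3 + 12*I*√2 ≈ -3.0 + 16.971*I)
P(S) = 3 + 2*S² (P(S) = 5 + ((S² + S*S) - 2) = 5 + ((S² + S²) - 2) = 5 + (2*S² - 2) = 5 + (-2 + 2*S²) = 3 + 2*S²)
(P(y(2, 4))*(-210))*b = ((3 + 2*2²)*(-210))*(-3 + 12*I*√2) = ((3 + 2*4)*(-210))*(-3 + 12*I*√2) = ((3 + 8)*(-210))*(-3 + 12*I*√2) = (11*(-210))*(-3 + 12*I*√2) = -2310*(-3 + 12*I*√2) = 6930 - 27720*I*√2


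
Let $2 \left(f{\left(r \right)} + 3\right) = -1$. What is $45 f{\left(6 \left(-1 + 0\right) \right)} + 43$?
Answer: $- \frac{229}{2} \approx -114.5$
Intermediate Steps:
$f{\left(r \right)} = - \frac{7}{2}$ ($f{\left(r \right)} = -3 + \frac{1}{2} \left(-1\right) = -3 - \frac{1}{2} = - \frac{7}{2}$)
$45 f{\left(6 \left(-1 + 0\right) \right)} + 43 = 45 \left(- \frac{7}{2}\right) + 43 = - \frac{315}{2} + 43 = - \frac{229}{2}$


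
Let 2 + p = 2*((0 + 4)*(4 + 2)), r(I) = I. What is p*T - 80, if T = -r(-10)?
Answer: 380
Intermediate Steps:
p = 46 (p = -2 + 2*((0 + 4)*(4 + 2)) = -2 + 2*(4*6) = -2 + 2*24 = -2 + 48 = 46)
T = 10 (T = -1*(-10) = 10)
p*T - 80 = 46*10 - 80 = 460 - 80 = 380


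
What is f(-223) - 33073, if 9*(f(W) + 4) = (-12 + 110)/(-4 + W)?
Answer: -67576409/2043 ≈ -33077.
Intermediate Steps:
f(W) = -4 + 98/(9*(-4 + W)) (f(W) = -4 + ((-12 + 110)/(-4 + W))/9 = -4 + (98/(-4 + W))/9 = -4 + 98/(9*(-4 + W)))
f(-223) - 33073 = 2*(121 - 18*(-223))/(9*(-4 - 223)) - 33073 = (2/9)*(121 + 4014)/(-227) - 33073 = (2/9)*(-1/227)*4135 - 33073 = -8270/2043 - 33073 = -67576409/2043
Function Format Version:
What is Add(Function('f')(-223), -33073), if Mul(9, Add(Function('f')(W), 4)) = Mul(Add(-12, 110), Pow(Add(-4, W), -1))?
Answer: Rational(-67576409, 2043) ≈ -33077.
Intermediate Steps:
Function('f')(W) = Add(-4, Mul(Rational(98, 9), Pow(Add(-4, W), -1))) (Function('f')(W) = Add(-4, Mul(Rational(1, 9), Mul(Add(-12, 110), Pow(Add(-4, W), -1)))) = Add(-4, Mul(Rational(1, 9), Mul(98, Pow(Add(-4, W), -1)))) = Add(-4, Mul(Rational(98, 9), Pow(Add(-4, W), -1))))
Add(Function('f')(-223), -33073) = Add(Mul(Rational(2, 9), Pow(Add(-4, -223), -1), Add(121, Mul(-18, -223))), -33073) = Add(Mul(Rational(2, 9), Pow(-227, -1), Add(121, 4014)), -33073) = Add(Mul(Rational(2, 9), Rational(-1, 227), 4135), -33073) = Add(Rational(-8270, 2043), -33073) = Rational(-67576409, 2043)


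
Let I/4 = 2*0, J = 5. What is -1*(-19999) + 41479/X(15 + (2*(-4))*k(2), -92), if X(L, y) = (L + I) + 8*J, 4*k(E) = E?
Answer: 1061428/51 ≈ 20812.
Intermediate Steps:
k(E) = E/4
I = 0 (I = 4*(2*0) = 4*0 = 0)
X(L, y) = 40 + L (X(L, y) = (L + 0) + 8*5 = L + 40 = 40 + L)
-1*(-19999) + 41479/X(15 + (2*(-4))*k(2), -92) = -1*(-19999) + 41479/(40 + (15 + (2*(-4))*((1/4)*2))) = 19999 + 41479/(40 + (15 - 8*1/2)) = 19999 + 41479/(40 + (15 - 4)) = 19999 + 41479/(40 + 11) = 19999 + 41479/51 = 1061428/51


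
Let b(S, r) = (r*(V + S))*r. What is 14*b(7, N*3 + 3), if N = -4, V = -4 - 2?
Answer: 1134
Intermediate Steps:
V = -6
b(S, r) = r²*(-6 + S) (b(S, r) = (r*(-6 + S))*r = r²*(-6 + S))
14*b(7, N*3 + 3) = 14*((-4*3 + 3)²*(-6 + 7)) = 14*((-12 + 3)²*1) = 14*((-9)²*1) = 14*(81*1) = 14*81 = 1134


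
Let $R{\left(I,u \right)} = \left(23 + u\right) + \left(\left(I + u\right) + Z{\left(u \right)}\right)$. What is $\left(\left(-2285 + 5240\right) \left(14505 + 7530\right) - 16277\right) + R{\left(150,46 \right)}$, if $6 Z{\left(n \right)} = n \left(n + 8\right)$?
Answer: $65097827$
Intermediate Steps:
$Z{\left(n \right)} = \frac{n \left(8 + n\right)}{6}$ ($Z{\left(n \right)} = \frac{n \left(n + 8\right)}{6} = \frac{n \left(8 + n\right)}{6}$)
$R{\left(I,u \right)} = 23 + I + 2 u + \frac{u \left(8 + u\right)}{6}$ ($R{\left(I,u \right)} = \left(23 + u\right) + \left(\left(I + u\right) + \frac{u \left(8 + u\right)}{6}\right) = \left(23 + u\right) + \left(I + u + \frac{u \left(8 + u\right)}{6}\right) = 23 + I + 2 u + \frac{u \left(8 + u\right)}{6}$)
$\left(\left(-2285 + 5240\right) \left(14505 + 7530\right) - 16277\right) + R{\left(150,46 \right)} = \left(\left(-2285 + 5240\right) \left(14505 + 7530\right) - 16277\right) + \left(23 + 150 + \frac{46^{2}}{6} + \frac{10}{3} \cdot 46\right) = \left(2955 \cdot 22035 - 16277\right) + \left(23 + 150 + \frac{1}{6} \cdot 2116 + \frac{460}{3}\right) = \left(65113425 - 16277\right) + \left(23 + 150 + \frac{1058}{3} + \frac{460}{3}\right) = 65097148 + 679 = 65097827$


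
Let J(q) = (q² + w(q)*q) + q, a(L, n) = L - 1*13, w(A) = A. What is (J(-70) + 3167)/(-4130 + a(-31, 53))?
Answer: -12897/4174 ≈ -3.0898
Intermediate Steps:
a(L, n) = -13 + L (a(L, n) = L - 13 = -13 + L)
J(q) = q + 2*q² (J(q) = (q² + q*q) + q = (q² + q²) + q = 2*q² + q = q + 2*q²)
(J(-70) + 3167)/(-4130 + a(-31, 53)) = (-70*(1 + 2*(-70)) + 3167)/(-4130 + (-13 - 31)) = (-70*(1 - 140) + 3167)/(-4130 - 44) = (-70*(-139) + 3167)/(-4174) = (9730 + 3167)*(-1/4174) = 12897*(-1/4174) = -12897/4174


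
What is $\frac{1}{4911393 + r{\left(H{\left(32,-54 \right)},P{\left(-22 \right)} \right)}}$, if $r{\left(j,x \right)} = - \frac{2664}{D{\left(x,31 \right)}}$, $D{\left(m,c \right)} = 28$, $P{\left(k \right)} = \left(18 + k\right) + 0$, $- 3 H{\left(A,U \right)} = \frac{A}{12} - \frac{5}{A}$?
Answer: $\frac{7}{34379085} \approx 2.0361 \cdot 10^{-7}$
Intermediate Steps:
$H{\left(A,U \right)} = - \frac{A}{36} + \frac{5}{3 A}$ ($H{\left(A,U \right)} = - \frac{\frac{A}{12} - \frac{5}{A}}{3} = - \frac{- \frac{5}{A} + \frac{A}{12}}{3} = - \frac{A}{36} + \frac{5}{3 A}$)
$P{\left(k \right)} = 18 + k$
$r{\left(j,x \right)} = - \frac{666}{7}$ ($r{\left(j,x \right)} = - \frac{2664}{28} = \left(-2664\right) \frac{1}{28} = - \frac{666}{7}$)
$\frac{1}{4911393 + r{\left(H{\left(32,-54 \right)},P{\left(-22 \right)} \right)}} = \frac{1}{4911393 - \frac{666}{7}} = \frac{1}{\frac{34379085}{7}} = \frac{7}{34379085}$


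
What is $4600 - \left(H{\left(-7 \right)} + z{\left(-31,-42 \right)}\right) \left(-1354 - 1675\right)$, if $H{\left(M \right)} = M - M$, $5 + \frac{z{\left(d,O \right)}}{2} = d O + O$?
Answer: $7607390$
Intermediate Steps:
$z{\left(d,O \right)} = -10 + 2 O + 2 O d$ ($z{\left(d,O \right)} = -10 + 2 \left(d O + O\right) = -10 + 2 \left(O d + O\right) = -10 + 2 \left(O + O d\right) = -10 + \left(2 O + 2 O d\right) = -10 + 2 O + 2 O d$)
$H{\left(M \right)} = 0$
$4600 - \left(H{\left(-7 \right)} + z{\left(-31,-42 \right)}\right) \left(-1354 - 1675\right) = 4600 - \left(0 + \left(-10 + 2 \left(-42\right) + 2 \left(-42\right) \left(-31\right)\right)\right) \left(-1354 - 1675\right) = 4600 - \left(0 - -2510\right) \left(-3029\right) = 4600 - \left(0 + 2510\right) \left(-3029\right) = 4600 - 2510 \left(-3029\right) = 4600 - -7602790 = 4600 + 7602790 = 7607390$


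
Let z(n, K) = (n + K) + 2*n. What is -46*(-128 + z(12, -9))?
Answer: 4646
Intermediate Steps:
z(n, K) = K + 3*n (z(n, K) = (K + n) + 2*n = K + 3*n)
-46*(-128 + z(12, -9)) = -46*(-128 + (-9 + 3*12)) = -46*(-128 + (-9 + 36)) = -46*(-128 + 27) = -46*(-101) = 4646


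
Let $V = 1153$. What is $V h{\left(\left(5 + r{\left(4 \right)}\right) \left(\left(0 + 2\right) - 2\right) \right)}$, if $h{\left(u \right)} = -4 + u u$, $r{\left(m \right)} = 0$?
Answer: $-4612$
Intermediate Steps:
$h{\left(u \right)} = -4 + u^{2}$
$V h{\left(\left(5 + r{\left(4 \right)}\right) \left(\left(0 + 2\right) - 2\right) \right)} = 1153 \left(-4 + \left(\left(5 + 0\right) \left(\left(0 + 2\right) - 2\right)\right)^{2}\right) = 1153 \left(-4 + \left(5 \left(2 - 2\right)\right)^{2}\right) = 1153 \left(-4 + \left(5 \cdot 0\right)^{2}\right) = 1153 \left(-4 + 0^{2}\right) = 1153 \left(-4 + 0\right) = 1153 \left(-4\right) = -4612$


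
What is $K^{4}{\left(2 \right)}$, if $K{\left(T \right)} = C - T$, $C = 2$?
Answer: $0$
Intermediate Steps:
$K{\left(T \right)} = 2 - T$
$K^{4}{\left(2 \right)} = \left(2 - 2\right)^{4} = 0^{4} = 0$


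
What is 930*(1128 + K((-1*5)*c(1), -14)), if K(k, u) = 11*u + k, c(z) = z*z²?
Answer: 901170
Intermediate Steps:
c(z) = z³
K(k, u) = k + 11*u
930*(1128 + K((-1*5)*c(1), -14)) = 930*(1128 + (-1*5*1³ + 11*(-14))) = 930*(1128 + (-5*1 - 154)) = 930*(1128 + (-5 - 154)) = 930*(1128 - 159) = 930*969 = 901170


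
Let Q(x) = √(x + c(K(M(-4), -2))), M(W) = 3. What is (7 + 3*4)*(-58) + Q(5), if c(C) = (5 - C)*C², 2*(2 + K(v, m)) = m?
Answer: -1102 + √77 ≈ -1093.2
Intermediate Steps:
K(v, m) = -2 + m/2
c(C) = C²*(5 - C)
Q(x) = √(72 + x) (Q(x) = √(x + (-2 + (½)*(-2))²*(5 - (-2 + (½)*(-2)))) = √(x + (-2 - 1)²*(5 - (-2 - 1))) = √(x + (-3)²*(5 - 1*(-3))) = √(x + 9*(5 + 3)) = √(x + 9*8) = √(x + 72) = √(72 + x))
(7 + 3*4)*(-58) + Q(5) = (7 + 3*4)*(-58) + √(72 + 5) = (7 + 12)*(-58) + √77 = 19*(-58) + √77 = -1102 + √77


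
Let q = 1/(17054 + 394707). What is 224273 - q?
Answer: 92346874752/411761 ≈ 2.2427e+5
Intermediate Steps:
q = 1/411761 ≈ 2.4286e-6
224273 - q = 224273 - 1*1/411761 = 224273 - 1/411761 = 92346874752/411761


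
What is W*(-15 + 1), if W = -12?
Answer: 168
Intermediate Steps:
W*(-15 + 1) = -12*(-15 + 1) = -12*(-14) = 168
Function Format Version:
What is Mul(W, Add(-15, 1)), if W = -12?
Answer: 168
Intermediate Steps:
Mul(W, Add(-15, 1)) = Mul(-12, Add(-15, 1)) = Mul(-12, -14) = 168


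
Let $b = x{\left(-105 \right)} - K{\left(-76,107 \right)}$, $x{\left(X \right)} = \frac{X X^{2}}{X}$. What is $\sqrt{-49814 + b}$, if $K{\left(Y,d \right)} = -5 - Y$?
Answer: $2 i \sqrt{9715} \approx 197.13 i$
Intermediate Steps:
$x{\left(X \right)} = X^{2}$ ($x{\left(X \right)} = \frac{X^{3}}{X} = X^{2}$)
$b = 10954$ ($b = \left(-105\right)^{2} - \left(-5 - -76\right) = 11025 - \left(-5 + 76\right) = 11025 - 71 = 10954$)
$\sqrt{-49814 + b} = \sqrt{-49814 + 10954} = \sqrt{-38860} = 2 i \sqrt{9715}$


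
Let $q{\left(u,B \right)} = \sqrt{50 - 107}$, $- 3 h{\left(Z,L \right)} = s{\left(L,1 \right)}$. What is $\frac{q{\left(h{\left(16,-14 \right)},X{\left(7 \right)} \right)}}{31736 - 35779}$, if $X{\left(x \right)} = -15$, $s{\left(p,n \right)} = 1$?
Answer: $- \frac{i \sqrt{57}}{4043} \approx - 0.0018674 i$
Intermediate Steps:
$h{\left(Z,L \right)} = - \frac{1}{3}$ ($h{\left(Z,L \right)} = \left(- \frac{1}{3}\right) 1 = - \frac{1}{3}$)
$q{\left(u,B \right)} = i \sqrt{57}$ ($q{\left(u,B \right)} = \sqrt{-57} = i \sqrt{57}$)
$\frac{q{\left(h{\left(16,-14 \right)},X{\left(7 \right)} \right)}}{31736 - 35779} = \frac{i \sqrt{57}}{31736 - 35779} = \frac{i \sqrt{57}}{-4043} = i \sqrt{57} \left(- \frac{1}{4043}\right) = - \frac{i \sqrt{57}}{4043}$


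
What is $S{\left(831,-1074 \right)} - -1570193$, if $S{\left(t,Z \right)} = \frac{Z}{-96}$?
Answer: $\frac{25123267}{16} \approx 1.5702 \cdot 10^{6}$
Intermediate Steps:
$S{\left(t,Z \right)} = - \frac{Z}{96}$ ($S{\left(t,Z \right)} = Z \left(- \frac{1}{96}\right) = - \frac{Z}{96}$)
$S{\left(831,-1074 \right)} - -1570193 = \left(- \frac{1}{96}\right) \left(-1074\right) - -1570193 = \frac{179}{16} + 1570193 = \frac{25123267}{16}$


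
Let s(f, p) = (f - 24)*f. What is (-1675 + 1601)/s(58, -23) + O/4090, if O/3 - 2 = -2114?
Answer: -3199313/2016370 ≈ -1.5867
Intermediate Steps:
s(f, p) = f*(-24 + f) (s(f, p) = (-24 + f)*f = f*(-24 + f))
O = -6336 (O = 6 + 3*(-2114) = 6 - 6342 = -6336)
(-1675 + 1601)/s(58, -23) + O/4090 = (-1675 + 1601)/((58*(-24 + 58))) - 6336/4090 = -74/(58*34) - 6336*1/4090 = -74/1972 - 3168/2045 = -74*1/1972 - 3168/2045 = -37/986 - 3168/2045 = -3199313/2016370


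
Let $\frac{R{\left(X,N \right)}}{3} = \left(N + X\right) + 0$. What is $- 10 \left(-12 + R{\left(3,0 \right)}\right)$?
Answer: $30$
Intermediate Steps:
$R{\left(X,N \right)} = 3 N + 3 X$ ($R{\left(X,N \right)} = 3 \left(\left(N + X\right) + 0\right) = 3 \left(N + X\right) = 3 N + 3 X$)
$- 10 \left(-12 + R{\left(3,0 \right)}\right) = - 10 \left(-12 + \left(3 \cdot 0 + 3 \cdot 3\right)\right) = - 10 \left(-12 + \left(0 + 9\right)\right) = - 10 \left(-12 + 9\right) = \left(-10\right) \left(-3\right) = 30$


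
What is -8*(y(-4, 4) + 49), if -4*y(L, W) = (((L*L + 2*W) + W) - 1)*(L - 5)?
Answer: -878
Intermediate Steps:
y(L, W) = -(-5 + L)*(-1 + L² + 3*W)/4 (y(L, W) = -(((L*L + 2*W) + W) - 1)*(L - 5)/4 = -(((L² + 2*W) + W) - 1)*(-5 + L)/4 = -((L² + 3*W) - 1)*(-5 + L)/4 = -(-1 + L² + 3*W)*(-5 + L)/4 = -(-5 + L)*(-1 + L² + 3*W)/4)
-8*(y(-4, 4) + 49) = -8*((-5/4 - ¼*(-4)³ + (¼)*(-4) + (5/4)*(-4)² + (15/4)*4 - ¾*(-4)*4) + 49) = -8*((-5/4 - ¼*(-64) - 1 + (5/4)*16 + 15 + 12) + 49) = -8*((-5/4 + 16 - 1 + 20 + 15 + 12) + 49) = -8*(243/4 + 49) = -8*439/4 = -878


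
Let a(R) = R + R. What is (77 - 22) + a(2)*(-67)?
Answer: -213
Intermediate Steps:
a(R) = 2*R
(77 - 22) + a(2)*(-67) = (77 - 22) + (2*2)*(-67) = 55 + 4*(-67) = 55 - 268 = -213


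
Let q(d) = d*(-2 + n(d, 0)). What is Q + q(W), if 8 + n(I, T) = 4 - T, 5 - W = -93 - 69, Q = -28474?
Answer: -29476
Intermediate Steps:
W = 167 (W = 5 - (-93 - 69) = 5 - 1*(-162) = 5 + 162 = 167)
n(I, T) = -4 - T (n(I, T) = -8 + (4 - T) = -4 - T)
q(d) = -6*d (q(d) = d*(-2 + (-4 - 1*0)) = d*(-2 + (-4 + 0)) = d*(-2 - 4) = d*(-6) = -6*d)
Q + q(W) = -28474 - 6*167 = -28474 - 1002 = -29476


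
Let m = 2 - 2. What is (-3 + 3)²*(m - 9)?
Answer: 0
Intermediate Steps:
m = 0
(-3 + 3)²*(m - 9) = (-3 + 3)²*(0 - 9) = 0²*(-9) = 0*(-9) = 0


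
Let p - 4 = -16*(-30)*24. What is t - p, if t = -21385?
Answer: -32909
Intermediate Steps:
p = 11524 (p = 4 - 16*(-30)*24 = 4 + 480*24 = 4 + 11520 = 11524)
t - p = -21385 - 1*11524 = -21385 - 11524 = -32909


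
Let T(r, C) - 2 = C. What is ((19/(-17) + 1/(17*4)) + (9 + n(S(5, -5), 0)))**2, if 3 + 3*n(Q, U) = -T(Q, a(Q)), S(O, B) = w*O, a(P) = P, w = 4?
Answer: 7921/41616 ≈ 0.19034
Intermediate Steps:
S(O, B) = 4*O
T(r, C) = 2 + C
n(Q, U) = -5/3 - Q/3 (n(Q, U) = -1 + (-(2 + Q))/3 = -1 + (-2 - Q)/3 = -1 + (-2/3 - Q/3) = -5/3 - Q/3)
((19/(-17) + 1/(17*4)) + (9 + n(S(5, -5), 0)))**2 = ((19/(-17) + 1/(17*4)) + (9 + (-5/3 - 4*5/3)))**2 = ((19*(-1/17) + (1/17)*(1/4)) + (9 + (-5/3 - 1/3*20)))**2 = ((-19/17 + 1/68) + (9 + (-5/3 - 20/3)))**2 = (-75/68 + (9 - 25/3))**2 = (-75/68 + 2/3)**2 = (-89/204)**2 = 7921/41616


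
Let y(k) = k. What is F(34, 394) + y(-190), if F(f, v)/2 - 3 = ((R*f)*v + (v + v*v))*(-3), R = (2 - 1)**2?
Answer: -1014340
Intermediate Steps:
R = 1 (R = 1**2 = 1)
F(f, v) = 6 - 6*v - 6*v**2 - 6*f*v (F(f, v) = 6 + 2*(((1*f)*v + (v + v*v))*(-3)) = 6 + 2*((f*v + (v + v**2))*(-3)) = 6 + 2*((v + v**2 + f*v)*(-3)) = 6 + 2*(-3*v - 3*v**2 - 3*f*v) = 6 + (-6*v - 6*v**2 - 6*f*v) = 6 - 6*v - 6*v**2 - 6*f*v)
F(34, 394) + y(-190) = (6 - 6*394 - 6*394**2 - 6*34*394) - 190 = (6 - 2364 - 6*155236 - 80376) - 190 = (6 - 2364 - 931416 - 80376) - 190 = -1014150 - 190 = -1014340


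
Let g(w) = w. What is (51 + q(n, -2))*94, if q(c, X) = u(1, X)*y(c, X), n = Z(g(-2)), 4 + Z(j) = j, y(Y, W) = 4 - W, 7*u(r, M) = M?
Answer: 32430/7 ≈ 4632.9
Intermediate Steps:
u(r, M) = M/7
Z(j) = -4 + j
n = -6 (n = -4 - 2 = -6)
q(c, X) = X*(4 - X)/7 (q(c, X) = (X/7)*(4 - X) = X*(4 - X)/7)
(51 + q(n, -2))*94 = (51 + (1/7)*(-2)*(4 - 1*(-2)))*94 = (51 + (1/7)*(-2)*(4 + 2))*94 = (51 + (1/7)*(-2)*6)*94 = (51 - 12/7)*94 = (345/7)*94 = 32430/7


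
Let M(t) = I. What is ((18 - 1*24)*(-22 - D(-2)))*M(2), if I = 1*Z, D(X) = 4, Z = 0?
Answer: 0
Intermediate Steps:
I = 0 (I = 1*0 = 0)
M(t) = 0
((18 - 1*24)*(-22 - D(-2)))*M(2) = ((18 - 1*24)*(-22 - 1*4))*0 = ((18 - 24)*(-22 - 4))*0 = -6*(-26)*0 = 156*0 = 0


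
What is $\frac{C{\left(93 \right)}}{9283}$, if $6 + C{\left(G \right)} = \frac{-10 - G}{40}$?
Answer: $- \frac{343}{371320} \approx -0.00092373$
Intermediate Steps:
$C{\left(G \right)} = - \frac{25}{4} - \frac{G}{40}$ ($C{\left(G \right)} = -6 + \frac{-10 - G}{40} = -6 + \left(-10 - G\right) \frac{1}{40} = -6 - \left(\frac{1}{4} + \frac{G}{40}\right) = - \frac{25}{4} - \frac{G}{40}$)
$\frac{C{\left(93 \right)}}{9283} = \frac{- \frac{25}{4} - \frac{93}{40}}{9283} = \left(- \frac{25}{4} - \frac{93}{40}\right) \frac{1}{9283} = \left(- \frac{343}{40}\right) \frac{1}{9283} = - \frac{343}{371320}$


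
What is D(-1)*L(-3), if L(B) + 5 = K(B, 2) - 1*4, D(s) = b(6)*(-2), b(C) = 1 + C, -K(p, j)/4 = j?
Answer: 238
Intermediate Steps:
K(p, j) = -4*j
D(s) = -14 (D(s) = (1 + 6)*(-2) = 7*(-2) = -14)
L(B) = -17 (L(B) = -5 + (-4*2 - 1*4) = -5 + (-8 - 4) = -5 - 12 = -17)
D(-1)*L(-3) = -14*(-17) = 238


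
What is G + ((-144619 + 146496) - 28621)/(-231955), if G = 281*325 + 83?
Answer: 21202569384/231955 ≈ 91408.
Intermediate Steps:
G = 91408 (G = 91325 + 83 = 91408)
G + ((-144619 + 146496) - 28621)/(-231955) = 91408 + ((-144619 + 146496) - 28621)/(-231955) = 91408 + (1877 - 28621)*(-1/231955) = 91408 - 26744*(-1/231955) = 91408 + 26744/231955 = 21202569384/231955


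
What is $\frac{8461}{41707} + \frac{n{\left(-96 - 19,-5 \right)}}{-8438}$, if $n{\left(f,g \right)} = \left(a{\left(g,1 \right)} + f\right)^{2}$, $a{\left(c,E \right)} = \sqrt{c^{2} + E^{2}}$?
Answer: $- \frac{481265539}{351923666} + \frac{115 \sqrt{26}}{4219} \approx -1.2285$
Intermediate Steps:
$a{\left(c,E \right)} = \sqrt{E^{2} + c^{2}}$
$n{\left(f,g \right)} = \left(f + \sqrt{1 + g^{2}}\right)^{2}$ ($n{\left(f,g \right)} = \left(\sqrt{1^{2} + g^{2}} + f\right)^{2} = \left(\sqrt{1 + g^{2}} + f\right)^{2} = \left(f + \sqrt{1 + g^{2}}\right)^{2}$)
$\frac{8461}{41707} + \frac{n{\left(-96 - 19,-5 \right)}}{-8438} = \frac{8461}{41707} + \frac{\left(\left(-96 - 19\right) + \sqrt{1 + \left(-5\right)^{2}}\right)^{2}}{-8438} = 8461 \cdot \frac{1}{41707} + \left(-115 + \sqrt{1 + 25}\right)^{2} \left(- \frac{1}{8438}\right) = \frac{8461}{41707} + \left(-115 + \sqrt{26}\right)^{2} \left(- \frac{1}{8438}\right) = \frac{8461}{41707} - \frac{\left(-115 + \sqrt{26}\right)^{2}}{8438}$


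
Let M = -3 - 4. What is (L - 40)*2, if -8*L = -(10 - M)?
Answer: -303/4 ≈ -75.750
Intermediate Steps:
M = -7
L = 17/8 (L = -(-1)*(10 - 1*(-7))/8 = -(-1)*(10 + 7)/8 = -(-1)*17/8 = -1/8*(-17) = 17/8 ≈ 2.1250)
(L - 40)*2 = (17/8 - 40)*2 = -303/8*2 = -303/4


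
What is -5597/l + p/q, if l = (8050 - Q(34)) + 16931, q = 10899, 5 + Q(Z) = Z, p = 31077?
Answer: 79381289/30216872 ≈ 2.6271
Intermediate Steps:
Q(Z) = -5 + Z
l = 24952 (l = (8050 - (-5 + 34)) + 16931 = (8050 - 1*29) + 16931 = (8050 - 29) + 16931 = 8021 + 16931 = 24952)
-5597/l + p/q = -5597/24952 + 31077/10899 = -5597*1/24952 + 31077*(1/10899) = -5597/24952 + 3453/1211 = 79381289/30216872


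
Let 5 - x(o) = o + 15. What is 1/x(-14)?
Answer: 1/4 ≈ 0.25000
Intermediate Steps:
x(o) = -10 - o (x(o) = 5 - (o + 15) = 5 - (15 + o) = 5 + (-15 - o) = -10 - o)
1/x(-14) = 1/(-10 - 1*(-14)) = 1/(-10 + 14) = 1/4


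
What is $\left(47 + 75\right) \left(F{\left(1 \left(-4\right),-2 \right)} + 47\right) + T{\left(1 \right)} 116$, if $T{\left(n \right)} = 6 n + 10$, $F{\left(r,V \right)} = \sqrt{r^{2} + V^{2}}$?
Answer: $7590 + 244 \sqrt{5} \approx 8135.6$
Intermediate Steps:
$F{\left(r,V \right)} = \sqrt{V^{2} + r^{2}}$
$T{\left(n \right)} = 10 + 6 n$
$\left(47 + 75\right) \left(F{\left(1 \left(-4\right),-2 \right)} + 47\right) + T{\left(1 \right)} 116 = \left(47 + 75\right) \left(\sqrt{\left(-2\right)^{2} + \left(1 \left(-4\right)\right)^{2}} + 47\right) + \left(10 + 6 \cdot 1\right) 116 = 122 \left(\sqrt{4 + \left(-4\right)^{2}} + 47\right) + \left(10 + 6\right) 116 = 122 \left(\sqrt{4 + 16} + 47\right) + 16 \cdot 116 = 122 \left(\sqrt{20} + 47\right) + 1856 = 122 \left(2 \sqrt{5} + 47\right) + 1856 = 122 \left(47 + 2 \sqrt{5}\right) + 1856 = \left(5734 + 244 \sqrt{5}\right) + 1856 = 7590 + 244 \sqrt{5}$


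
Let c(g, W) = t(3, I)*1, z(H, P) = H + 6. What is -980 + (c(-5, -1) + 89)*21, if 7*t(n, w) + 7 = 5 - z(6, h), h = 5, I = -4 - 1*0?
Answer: 847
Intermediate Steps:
I = -4 (I = -4 + 0 = -4)
z(H, P) = 6 + H
t(n, w) = -2 (t(n, w) = -1 + (5 - (6 + 6))/7 = -1 + (5 - 1*12)/7 = -1 + (5 - 12)/7 = -1 + (⅐)*(-7) = -1 - 1 = -2)
c(g, W) = -2 (c(g, W) = -2*1 = -2)
-980 + (c(-5, -1) + 89)*21 = -980 + (-2 + 89)*21 = -980 + 87*21 = -980 + 1827 = 847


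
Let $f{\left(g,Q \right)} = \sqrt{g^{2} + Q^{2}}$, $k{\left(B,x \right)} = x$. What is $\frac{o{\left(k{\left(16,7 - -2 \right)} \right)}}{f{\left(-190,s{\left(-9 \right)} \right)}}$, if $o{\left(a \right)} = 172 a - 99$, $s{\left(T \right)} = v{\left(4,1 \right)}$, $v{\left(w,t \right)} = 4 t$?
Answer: $\frac{1449 \sqrt{9029}}{18058} \approx 7.6246$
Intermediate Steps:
$s{\left(T \right)} = 4$ ($s{\left(T \right)} = 4 \cdot 1 = 4$)
$o{\left(a \right)} = -99 + 172 a$
$f{\left(g,Q \right)} = \sqrt{Q^{2} + g^{2}}$
$\frac{o{\left(k{\left(16,7 - -2 \right)} \right)}}{f{\left(-190,s{\left(-9 \right)} \right)}} = \frac{-99 + 172 \left(7 - -2\right)}{\sqrt{4^{2} + \left(-190\right)^{2}}} = \frac{-99 + 172 \left(7 + 2\right)}{\sqrt{16 + 36100}} = \frac{-99 + 172 \cdot 9}{\sqrt{36116}} = \frac{-99 + 1548}{2 \sqrt{9029}} = 1449 \frac{\sqrt{9029}}{18058} = \frac{1449 \sqrt{9029}}{18058}$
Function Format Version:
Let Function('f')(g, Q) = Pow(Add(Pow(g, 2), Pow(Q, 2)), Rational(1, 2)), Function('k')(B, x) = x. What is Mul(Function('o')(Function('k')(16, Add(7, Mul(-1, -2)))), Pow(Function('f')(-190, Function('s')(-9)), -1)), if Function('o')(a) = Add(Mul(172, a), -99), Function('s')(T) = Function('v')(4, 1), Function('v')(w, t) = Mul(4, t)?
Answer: Mul(Rational(1449, 18058), Pow(9029, Rational(1, 2))) ≈ 7.6246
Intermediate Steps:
Function('s')(T) = 4 (Function('s')(T) = Mul(4, 1) = 4)
Function('o')(a) = Add(-99, Mul(172, a))
Function('f')(g, Q) = Pow(Add(Pow(Q, 2), Pow(g, 2)), Rational(1, 2))
Mul(Function('o')(Function('k')(16, Add(7, Mul(-1, -2)))), Pow(Function('f')(-190, Function('s')(-9)), -1)) = Mul(Add(-99, Mul(172, Add(7, Mul(-1, -2)))), Pow(Pow(Add(Pow(4, 2), Pow(-190, 2)), Rational(1, 2)), -1)) = Mul(Add(-99, Mul(172, Add(7, 2))), Pow(Pow(Add(16, 36100), Rational(1, 2)), -1)) = Mul(Add(-99, Mul(172, 9)), Pow(Pow(36116, Rational(1, 2)), -1)) = Mul(Add(-99, 1548), Pow(Mul(2, Pow(9029, Rational(1, 2))), -1)) = Mul(1449, Mul(Rational(1, 18058), Pow(9029, Rational(1, 2)))) = Mul(Rational(1449, 18058), Pow(9029, Rational(1, 2)))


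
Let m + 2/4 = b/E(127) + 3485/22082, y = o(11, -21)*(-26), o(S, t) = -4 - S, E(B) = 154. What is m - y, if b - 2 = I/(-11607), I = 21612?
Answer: -1283932966237/3289257433 ≈ -390.34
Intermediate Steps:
b = 534/3869 (b = 2 + 21612/(-11607) = 2 + 21612*(-1/11607) = 2 - 7204/3869 = 534/3869 ≈ 0.13802)
y = 390 (y = (-4 - 1*11)*(-26) = (-4 - 11)*(-26) = -15*(-26) = 390)
m = -1122567367/3289257433 (m = -½ + ((534/3869)/154 + 3485/22082) = -½ + ((534/3869)*(1/154) + 3485*(1/22082)) = -½ + (267/297913 + 3485/22082) = -½ + 1044122699/6578514866 = -1122567367/3289257433 ≈ -0.34128)
m - y = -1122567367/3289257433 - 1*390 = -1122567367/3289257433 - 390 = -1283932966237/3289257433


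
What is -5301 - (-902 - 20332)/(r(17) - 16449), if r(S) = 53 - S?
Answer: -29008849/5471 ≈ -5302.3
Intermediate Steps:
-5301 - (-902 - 20332)/(r(17) - 16449) = -5301 - (-902 - 20332)/((53 - 1*17) - 16449) = -5301 - (-21234)/((53 - 17) - 16449) = -5301 - (-21234)/(36 - 16449) = -5301 - (-21234)/(-16413) = -5301 - (-21234)*(-1)/16413 = -5301 - 1*7078/5471 = -5301 - 7078/5471 = -29008849/5471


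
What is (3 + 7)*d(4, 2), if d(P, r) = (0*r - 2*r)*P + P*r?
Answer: -80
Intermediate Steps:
d(P, r) = -P*r (d(P, r) = (0 - 2*r)*P + P*r = (-2*r)*P + P*r = -2*P*r + P*r = -P*r)
(3 + 7)*d(4, 2) = (3 + 7)*(-1*4*2) = 10*(-8) = -80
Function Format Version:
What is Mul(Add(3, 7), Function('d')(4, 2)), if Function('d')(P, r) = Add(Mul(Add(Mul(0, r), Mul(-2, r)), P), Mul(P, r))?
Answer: -80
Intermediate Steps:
Function('d')(P, r) = Mul(-1, P, r) (Function('d')(P, r) = Add(Mul(Add(0, Mul(-2, r)), P), Mul(P, r)) = Add(Mul(Mul(-2, r), P), Mul(P, r)) = Add(Mul(-2, P, r), Mul(P, r)) = Mul(-1, P, r))
Mul(Add(3, 7), Function('d')(4, 2)) = Mul(Add(3, 7), Mul(-1, 4, 2)) = Mul(10, -8) = -80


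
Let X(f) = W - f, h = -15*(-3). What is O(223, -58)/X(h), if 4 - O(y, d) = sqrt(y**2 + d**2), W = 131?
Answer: 2/43 - sqrt(53093)/86 ≈ -2.6328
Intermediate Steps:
O(y, d) = 4 - sqrt(d**2 + y**2) (O(y, d) = 4 - sqrt(y**2 + d**2) = 4 - sqrt(d**2 + y**2))
h = 45
X(f) = 131 - f
O(223, -58)/X(h) = (4 - sqrt((-58)**2 + 223**2))/(131 - 1*45) = (4 - sqrt(3364 + 49729))/(131 - 45) = (4 - sqrt(53093))/86 = (4 - sqrt(53093))*(1/86) = 2/43 - sqrt(53093)/86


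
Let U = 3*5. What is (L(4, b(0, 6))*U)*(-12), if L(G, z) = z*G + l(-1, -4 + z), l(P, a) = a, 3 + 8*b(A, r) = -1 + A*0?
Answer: 1170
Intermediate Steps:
b(A, r) = -½ (b(A, r) = -3/8 + (-1 + A*0)/8 = -3/8 + (-1 + 0)/8 = -3/8 + (⅛)*(-1) = -3/8 - ⅛ = -½)
U = 15
L(G, z) = -4 + z + G*z (L(G, z) = z*G + (-4 + z) = G*z + (-4 + z) = -4 + z + G*z)
(L(4, b(0, 6))*U)*(-12) = ((-4 - ½ + 4*(-½))*15)*(-12) = ((-4 - ½ - 2)*15)*(-12) = -13/2*15*(-12) = -195/2*(-12) = 1170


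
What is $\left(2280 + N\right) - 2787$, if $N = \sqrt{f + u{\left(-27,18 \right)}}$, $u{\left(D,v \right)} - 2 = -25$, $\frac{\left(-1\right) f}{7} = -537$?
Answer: $-507 + 2 \sqrt{934} \approx -445.88$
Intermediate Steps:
$f = 3759$ ($f = \left(-7\right) \left(-537\right) = 3759$)
$u{\left(D,v \right)} = -23$ ($u{\left(D,v \right)} = 2 - 25 = -23$)
$N = 2 \sqrt{934}$ ($N = \sqrt{3759 - 23} = \sqrt{3736} = 2 \sqrt{934} \approx 61.123$)
$\left(2280 + N\right) - 2787 = \left(2280 + 2 \sqrt{934}\right) - 2787 = -507 + 2 \sqrt{934}$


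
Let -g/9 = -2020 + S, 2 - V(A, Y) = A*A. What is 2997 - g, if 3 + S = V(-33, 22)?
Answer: -24993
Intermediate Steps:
V(A, Y) = 2 - A² (V(A, Y) = 2 - A*A = 2 - A²)
S = -1090 (S = -3 + (2 - 1*(-33)²) = -3 + (2 - 1*1089) = -3 + (2 - 1089) = -3 - 1087 = -1090)
g = 27990 (g = -9*(-2020 - 1090) = -9*(-3110) = 27990)
2997 - g = 2997 - 1*27990 = 2997 - 27990 = -24993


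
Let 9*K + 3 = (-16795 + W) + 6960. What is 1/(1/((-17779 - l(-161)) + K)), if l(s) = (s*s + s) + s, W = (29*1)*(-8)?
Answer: -400472/9 ≈ -44497.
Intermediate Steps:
W = -232 (W = 29*(-8) = -232)
l(s) = s² + 2*s (l(s) = (s² + s) + s = (s + s²) + s = s² + 2*s)
K = -10070/9 (K = -⅓ + ((-16795 - 232) + 6960)/9 = -⅓ + (-17027 + 6960)/9 = -⅓ + (⅑)*(-10067) = -⅓ - 10067/9 = -10070/9 ≈ -1118.9)
1/(1/((-17779 - l(-161)) + K)) = 1/(1/((-17779 - (-161)*(2 - 161)) - 10070/9)) = 1/(1/((-17779 - (-161)*(-159)) - 10070/9)) = 1/(1/((-17779 - 1*25599) - 10070/9)) = 1/(1/((-17779 - 25599) - 10070/9)) = 1/(1/(-43378 - 10070/9)) = 1/(1/(-400472/9)) = 1/(-9/400472) = -400472/9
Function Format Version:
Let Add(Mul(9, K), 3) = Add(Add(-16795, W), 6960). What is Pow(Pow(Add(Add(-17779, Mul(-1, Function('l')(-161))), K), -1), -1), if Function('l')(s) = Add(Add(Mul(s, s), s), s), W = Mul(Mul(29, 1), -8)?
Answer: Rational(-400472, 9) ≈ -44497.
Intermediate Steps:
W = -232 (W = Mul(29, -8) = -232)
Function('l')(s) = Add(Pow(s, 2), Mul(2, s)) (Function('l')(s) = Add(Add(Pow(s, 2), s), s) = Add(Add(s, Pow(s, 2)), s) = Add(Pow(s, 2), Mul(2, s)))
K = Rational(-10070, 9) (K = Add(Rational(-1, 3), Mul(Rational(1, 9), Add(Add(-16795, -232), 6960))) = Add(Rational(-1, 3), Mul(Rational(1, 9), Add(-17027, 6960))) = Add(Rational(-1, 3), Mul(Rational(1, 9), -10067)) = Add(Rational(-1, 3), Rational(-10067, 9)) = Rational(-10070, 9) ≈ -1118.9)
Pow(Pow(Add(Add(-17779, Mul(-1, Function('l')(-161))), K), -1), -1) = Pow(Pow(Add(Add(-17779, Mul(-1, Mul(-161, Add(2, -161)))), Rational(-10070, 9)), -1), -1) = Pow(Pow(Add(Add(-17779, Mul(-1, Mul(-161, -159))), Rational(-10070, 9)), -1), -1) = Pow(Pow(Add(Add(-17779, Mul(-1, 25599)), Rational(-10070, 9)), -1), -1) = Pow(Pow(Add(Add(-17779, -25599), Rational(-10070, 9)), -1), -1) = Pow(Pow(Add(-43378, Rational(-10070, 9)), -1), -1) = Pow(Pow(Rational(-400472, 9), -1), -1) = Pow(Rational(-9, 400472), -1) = Rational(-400472, 9)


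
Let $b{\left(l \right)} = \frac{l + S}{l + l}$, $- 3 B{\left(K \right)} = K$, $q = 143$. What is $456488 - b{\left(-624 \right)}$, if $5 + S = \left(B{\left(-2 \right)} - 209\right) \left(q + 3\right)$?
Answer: $\frac{1708997935}{3744} \approx 4.5646 \cdot 10^{5}$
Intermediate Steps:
$B{\left(K \right)} = - \frac{K}{3}$
$S = - \frac{91265}{3}$ ($S = -5 + \left(\left(- \frac{1}{3}\right) \left(-2\right) - 209\right) \left(143 + 3\right) = -5 + \left(\frac{2}{3} - 209\right) 146 = -5 - \frac{91250}{3} = - \frac{91265}{3} \approx -30422.0$)
$b{\left(l \right)} = \frac{- \frac{91265}{3} + l}{2 l}$ ($b{\left(l \right)} = \frac{l - \frac{91265}{3}}{l + l} = \frac{- \frac{91265}{3} + l}{2 l}$)
$456488 - b{\left(-624 \right)} = 456488 - \frac{-91265 + 3 \left(-624\right)}{6 \left(-624\right)} = 456488 - \frac{1}{6} \left(- \frac{1}{624}\right) \left(-91265 - 1872\right) = 456488 - \frac{1}{6} \left(- \frac{1}{624}\right) \left(-93137\right) = 456488 - \frac{93137}{3744} = \frac{1708997935}{3744}$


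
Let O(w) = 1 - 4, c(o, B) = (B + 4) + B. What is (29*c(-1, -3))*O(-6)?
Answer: 174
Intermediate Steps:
c(o, B) = 4 + 2*B (c(o, B) = (4 + B) + B = 4 + 2*B)
O(w) = -3
(29*c(-1, -3))*O(-6) = (29*(4 + 2*(-3)))*(-3) = (29*(4 - 6))*(-3) = (29*(-2))*(-3) = -58*(-3) = 174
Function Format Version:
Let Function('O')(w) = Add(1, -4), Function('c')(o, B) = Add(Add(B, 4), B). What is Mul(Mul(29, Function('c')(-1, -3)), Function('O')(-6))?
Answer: 174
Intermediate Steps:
Function('c')(o, B) = Add(4, Mul(2, B)) (Function('c')(o, B) = Add(Add(4, B), B) = Add(4, Mul(2, B)))
Function('O')(w) = -3
Mul(Mul(29, Function('c')(-1, -3)), Function('O')(-6)) = Mul(Mul(29, Add(4, Mul(2, -3))), -3) = Mul(Mul(29, Add(4, -6)), -3) = Mul(Mul(29, -2), -3) = Mul(-58, -3) = 174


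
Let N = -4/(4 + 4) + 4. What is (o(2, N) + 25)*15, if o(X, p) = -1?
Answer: 360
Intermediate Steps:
N = 7/2 (N = -4/8 + 4 = -4*1/8 + 4 = -1/2 + 4 = 7/2 ≈ 3.5000)
(o(2, N) + 25)*15 = (-1 + 25)*15 = 24*15 = 360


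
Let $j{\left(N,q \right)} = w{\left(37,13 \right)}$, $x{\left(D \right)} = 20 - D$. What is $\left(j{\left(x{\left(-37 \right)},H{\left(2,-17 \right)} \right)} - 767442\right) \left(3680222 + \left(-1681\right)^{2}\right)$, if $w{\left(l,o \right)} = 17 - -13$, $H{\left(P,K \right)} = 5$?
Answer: $-4992769425996$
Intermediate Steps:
$w{\left(l,o \right)} = 30$ ($w{\left(l,o \right)} = 17 + 13 = 30$)
$j{\left(N,q \right)} = 30$
$\left(j{\left(x{\left(-37 \right)},H{\left(2,-17 \right)} \right)} - 767442\right) \left(3680222 + \left(-1681\right)^{2}\right) = \left(30 - 767442\right) \left(3680222 + \left(-1681\right)^{2}\right) = \left(30 + \left(-1462614 + 695172\right)\right) \left(3680222 + 2825761\right) = \left(30 - 767442\right) 6505983 = \left(-767412\right) 6505983 = -4992769425996$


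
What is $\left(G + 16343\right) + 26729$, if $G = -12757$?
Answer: $30315$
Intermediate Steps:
$\left(G + 16343\right) + 26729 = \left(-12757 + 16343\right) + 26729 = 3586 + 26729 = 30315$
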